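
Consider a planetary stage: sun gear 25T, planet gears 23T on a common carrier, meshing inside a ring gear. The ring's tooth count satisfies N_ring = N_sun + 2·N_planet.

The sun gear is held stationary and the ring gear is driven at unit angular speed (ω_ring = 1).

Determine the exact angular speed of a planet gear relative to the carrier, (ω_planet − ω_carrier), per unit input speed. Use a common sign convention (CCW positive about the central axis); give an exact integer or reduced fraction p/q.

N_ring = 25 + 2·23 = 71
25(ω_s−ω_c) = −71(ω_r−ω_c),  ω_s=0, ω_r=1
25(0−ω_c) = −71(1−ω_c)  ⇒  96ω_c = 71  ⇒  ω_c = 71/96
sun–planet: 25·(0−71/96) = −23·(ω_p−ω_c)  ⇒  ω_p−ω_c = −(25/23)·(-71/96) = 1775/2208

1775/2208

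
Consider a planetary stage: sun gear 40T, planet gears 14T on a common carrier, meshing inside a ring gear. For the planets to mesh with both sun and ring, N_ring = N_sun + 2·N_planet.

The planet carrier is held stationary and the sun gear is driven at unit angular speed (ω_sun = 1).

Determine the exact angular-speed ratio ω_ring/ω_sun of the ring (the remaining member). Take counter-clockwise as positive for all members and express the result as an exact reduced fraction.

N_ring = 40 + 2·14 = 68
40(ω_s−ω_c) = −68(ω_r−ω_c),  ω_c=0, ω_s=1
ω_r = 0 − (40/68)(1−0) = -10/17
ω_r/ω_s = -10/17

-10/17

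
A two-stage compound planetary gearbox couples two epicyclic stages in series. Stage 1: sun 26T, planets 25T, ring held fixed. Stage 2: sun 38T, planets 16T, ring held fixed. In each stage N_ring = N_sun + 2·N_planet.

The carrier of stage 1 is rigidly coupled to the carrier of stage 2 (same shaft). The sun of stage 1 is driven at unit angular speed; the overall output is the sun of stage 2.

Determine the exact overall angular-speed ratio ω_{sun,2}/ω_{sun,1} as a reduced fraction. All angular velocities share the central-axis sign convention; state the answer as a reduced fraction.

Stage 1: N_ring = 26 + 2·25 = 76
Stage 1: 26(ω_s−ω_c) = −76(ω_r−ω_c),  ω_r=0, ω_s=1
Stage 1: 26(1−ω_c) = −76(0−ω_c)  ⇒  102ω_c = 26  ⇒  ω_c = 13/51
  ⇒ ω_c¹/ω_s¹ = 13/51
Stage 2: N_ring = 38 + 2·16 = 70
Stage 2: 38(ω_s−ω_c) = −70(ω_r−ω_c),  ω_r=0, ω_c=1
Stage 2: ω_s = 1 − (70/38)(0−1) = 54/19
  ⇒ ω_s²/ω_c² = 54/19
Coupling ω_c² = ω_c¹ ⇒ overall = 13/51 × 54/19 = 234/323

234/323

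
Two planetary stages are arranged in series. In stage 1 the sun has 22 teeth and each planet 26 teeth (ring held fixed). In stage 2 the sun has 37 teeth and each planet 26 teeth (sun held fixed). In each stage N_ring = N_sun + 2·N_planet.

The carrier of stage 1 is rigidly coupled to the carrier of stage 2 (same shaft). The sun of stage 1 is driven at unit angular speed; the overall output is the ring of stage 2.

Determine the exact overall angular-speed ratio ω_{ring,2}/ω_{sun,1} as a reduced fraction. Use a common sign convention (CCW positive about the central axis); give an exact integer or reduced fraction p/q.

231/712

Stage 1: N_ring = 22 + 2·26 = 74
Stage 1: 22(ω_s−ω_c) = −74(ω_r−ω_c),  ω_r=0, ω_s=1
Stage 1: 22(1−ω_c) = −74(0−ω_c)  ⇒  96ω_c = 22  ⇒  ω_c = 11/48
  ⇒ ω_c¹/ω_s¹ = 11/48
Stage 2: N_ring = 37 + 2·26 = 89
Stage 2: 37(ω_s−ω_c) = −89(ω_r−ω_c),  ω_s=0, ω_c=1
Stage 2: ω_r = 1 − (37/89)(0−1) = 126/89
  ⇒ ω_r²/ω_c² = 126/89
Coupling ω_c² = ω_c¹ ⇒ overall = 11/48 × 126/89 = 231/712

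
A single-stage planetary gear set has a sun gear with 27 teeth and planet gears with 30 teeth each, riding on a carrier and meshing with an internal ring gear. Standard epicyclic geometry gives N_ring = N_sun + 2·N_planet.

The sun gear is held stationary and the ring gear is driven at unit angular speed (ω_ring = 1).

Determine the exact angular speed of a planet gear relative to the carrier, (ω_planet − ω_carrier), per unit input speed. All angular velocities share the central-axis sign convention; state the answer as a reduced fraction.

N_ring = 27 + 2·30 = 87
27(ω_s−ω_c) = −87(ω_r−ω_c),  ω_s=0, ω_r=1
27(0−ω_c) = −87(1−ω_c)  ⇒  114ω_c = 87  ⇒  ω_c = 29/38
sun–planet: 27·(0−29/38) = −30·(ω_p−ω_c)  ⇒  ω_p−ω_c = −(27/30)·(-29/38) = 261/380

261/380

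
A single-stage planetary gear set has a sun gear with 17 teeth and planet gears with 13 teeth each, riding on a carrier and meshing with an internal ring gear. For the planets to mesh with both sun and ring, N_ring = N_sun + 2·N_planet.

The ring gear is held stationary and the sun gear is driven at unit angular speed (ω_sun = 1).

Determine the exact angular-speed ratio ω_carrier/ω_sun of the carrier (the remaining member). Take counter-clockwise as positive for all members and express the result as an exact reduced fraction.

N_ring = 17 + 2·13 = 43
17(ω_s−ω_c) = −43(ω_r−ω_c),  ω_r=0, ω_s=1
17(1−ω_c) = −43(0−ω_c)  ⇒  60ω_c = 17  ⇒  ω_c = 17/60
ω_c/ω_s = 17/60

17/60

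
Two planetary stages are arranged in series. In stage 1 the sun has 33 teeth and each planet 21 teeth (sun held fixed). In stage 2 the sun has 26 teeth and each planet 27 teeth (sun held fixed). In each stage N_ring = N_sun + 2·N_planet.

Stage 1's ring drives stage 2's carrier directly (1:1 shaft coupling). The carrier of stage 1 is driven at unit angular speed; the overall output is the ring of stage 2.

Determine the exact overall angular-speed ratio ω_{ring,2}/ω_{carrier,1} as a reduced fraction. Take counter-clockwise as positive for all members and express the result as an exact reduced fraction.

Stage 1: N_ring = 33 + 2·21 = 75
Stage 1: 33(ω_s−ω_c) = −75(ω_r−ω_c),  ω_s=0, ω_c=1
Stage 1: ω_r = 1 − (33/75)(0−1) = 36/25
  ⇒ ω_r¹/ω_c¹ = 36/25
Stage 2: N_ring = 26 + 2·27 = 80
Stage 2: 26(ω_s−ω_c) = −80(ω_r−ω_c),  ω_s=0, ω_c=1
Stage 2: ω_r = 1 − (26/80)(0−1) = 53/40
  ⇒ ω_r²/ω_c² = 53/40
Coupling ω_c² = ω_r¹ ⇒ overall = 36/25 × 53/40 = 477/250

477/250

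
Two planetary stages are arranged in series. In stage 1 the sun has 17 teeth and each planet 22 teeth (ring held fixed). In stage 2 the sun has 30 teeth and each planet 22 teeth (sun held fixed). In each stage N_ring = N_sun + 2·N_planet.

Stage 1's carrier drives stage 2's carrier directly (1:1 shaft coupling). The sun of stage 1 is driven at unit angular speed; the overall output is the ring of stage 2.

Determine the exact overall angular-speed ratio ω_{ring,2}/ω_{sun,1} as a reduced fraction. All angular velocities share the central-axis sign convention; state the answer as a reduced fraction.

Stage 1: N_ring = 17 + 2·22 = 61
Stage 1: 17(ω_s−ω_c) = −61(ω_r−ω_c),  ω_r=0, ω_s=1
Stage 1: 17(1−ω_c) = −61(0−ω_c)  ⇒  78ω_c = 17  ⇒  ω_c = 17/78
  ⇒ ω_c¹/ω_s¹ = 17/78
Stage 2: N_ring = 30 + 2·22 = 74
Stage 2: 30(ω_s−ω_c) = −74(ω_r−ω_c),  ω_s=0, ω_c=1
Stage 2: ω_r = 1 − (30/74)(0−1) = 52/37
  ⇒ ω_r²/ω_c² = 52/37
Coupling ω_c² = ω_c¹ ⇒ overall = 17/78 × 52/37 = 34/111

34/111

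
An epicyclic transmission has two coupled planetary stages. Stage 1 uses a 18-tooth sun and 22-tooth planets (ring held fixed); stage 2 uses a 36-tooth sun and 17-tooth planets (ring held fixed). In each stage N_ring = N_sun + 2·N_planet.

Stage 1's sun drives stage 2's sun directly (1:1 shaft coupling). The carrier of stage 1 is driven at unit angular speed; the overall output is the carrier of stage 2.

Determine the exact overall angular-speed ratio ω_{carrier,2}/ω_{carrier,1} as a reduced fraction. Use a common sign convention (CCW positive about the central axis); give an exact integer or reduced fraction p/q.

Stage 1: N_ring = 18 + 2·22 = 62
Stage 1: 18(ω_s−ω_c) = −62(ω_r−ω_c),  ω_r=0, ω_c=1
Stage 1: ω_s = 1 − (62/18)(0−1) = 40/9
  ⇒ ω_s¹/ω_c¹ = 40/9
Stage 2: N_ring = 36 + 2·17 = 70
Stage 2: 36(ω_s−ω_c) = −70(ω_r−ω_c),  ω_r=0, ω_s=1
Stage 2: 36(1−ω_c) = −70(0−ω_c)  ⇒  106ω_c = 36  ⇒  ω_c = 18/53
  ⇒ ω_c²/ω_s² = 18/53
Coupling ω_s² = ω_s¹ ⇒ overall = 40/9 × 18/53 = 80/53

80/53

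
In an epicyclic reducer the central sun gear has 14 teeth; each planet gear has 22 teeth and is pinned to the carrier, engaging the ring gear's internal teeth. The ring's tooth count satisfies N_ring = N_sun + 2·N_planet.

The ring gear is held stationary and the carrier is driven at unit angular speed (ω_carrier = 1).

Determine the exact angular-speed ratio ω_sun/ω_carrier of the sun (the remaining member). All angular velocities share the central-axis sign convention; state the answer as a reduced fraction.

N_ring = 14 + 2·22 = 58
14(ω_s−ω_c) = −58(ω_r−ω_c),  ω_r=0, ω_c=1
ω_s = 1 − (58/14)(0−1) = 36/7
ω_s/ω_c = 36/7

36/7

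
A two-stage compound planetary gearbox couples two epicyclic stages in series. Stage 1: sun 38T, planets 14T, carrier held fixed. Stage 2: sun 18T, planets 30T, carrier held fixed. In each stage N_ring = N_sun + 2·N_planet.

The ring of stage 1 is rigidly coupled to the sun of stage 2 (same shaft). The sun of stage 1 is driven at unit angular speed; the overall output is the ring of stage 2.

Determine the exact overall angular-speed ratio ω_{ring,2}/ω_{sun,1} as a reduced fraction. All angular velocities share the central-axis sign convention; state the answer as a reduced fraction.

Stage 1: N_ring = 38 + 2·14 = 66
Stage 1: 38(ω_s−ω_c) = −66(ω_r−ω_c),  ω_c=0, ω_s=1
Stage 1: ω_r = 0 − (38/66)(1−0) = -19/33
  ⇒ ω_r¹/ω_s¹ = -19/33
Stage 2: N_ring = 18 + 2·30 = 78
Stage 2: 18(ω_s−ω_c) = −78(ω_r−ω_c),  ω_c=0, ω_s=1
Stage 2: ω_r = 0 − (18/78)(1−0) = -3/13
  ⇒ ω_r²/ω_s² = -3/13
Coupling ω_s² = ω_r¹ ⇒ overall = -19/33 × -3/13 = 19/143

19/143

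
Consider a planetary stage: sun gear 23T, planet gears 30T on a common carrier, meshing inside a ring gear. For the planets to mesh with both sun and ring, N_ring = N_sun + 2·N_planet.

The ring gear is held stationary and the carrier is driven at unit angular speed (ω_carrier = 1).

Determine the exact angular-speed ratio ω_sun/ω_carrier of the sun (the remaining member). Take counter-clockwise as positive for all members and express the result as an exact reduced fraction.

106/23

N_ring = 23 + 2·30 = 83
23(ω_s−ω_c) = −83(ω_r−ω_c),  ω_r=0, ω_c=1
ω_s = 1 − (83/23)(0−1) = 106/23
ω_s/ω_c = 106/23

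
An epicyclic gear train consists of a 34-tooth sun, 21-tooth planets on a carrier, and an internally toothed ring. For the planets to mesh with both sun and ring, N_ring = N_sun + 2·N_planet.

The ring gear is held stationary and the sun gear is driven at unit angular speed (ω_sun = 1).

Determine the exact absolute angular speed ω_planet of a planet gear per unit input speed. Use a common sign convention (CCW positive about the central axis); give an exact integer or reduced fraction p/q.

N_ring = 34 + 2·21 = 76
34(ω_s−ω_c) = −76(ω_r−ω_c),  ω_r=0, ω_s=1
34(1−ω_c) = −76(0−ω_c)  ⇒  110ω_c = 34  ⇒  ω_c = 17/55
sun–planet: 34·(1−17/55) = −21·(ω_p−ω_c)  ⇒  ω_p−ω_c = −(34/21)·(38/55) = -1292/1155
ω_p = 17/55 − 1292/1155 = -17/21

-17/21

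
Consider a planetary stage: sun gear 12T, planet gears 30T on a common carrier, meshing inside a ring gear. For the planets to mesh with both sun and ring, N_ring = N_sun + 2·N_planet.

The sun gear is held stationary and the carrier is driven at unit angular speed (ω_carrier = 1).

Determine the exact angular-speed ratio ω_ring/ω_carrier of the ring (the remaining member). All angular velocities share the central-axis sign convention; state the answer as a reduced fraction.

7/6

N_ring = 12 + 2·30 = 72
12(ω_s−ω_c) = −72(ω_r−ω_c),  ω_s=0, ω_c=1
ω_r = 1 − (12/72)(0−1) = 7/6
ω_r/ω_c = 7/6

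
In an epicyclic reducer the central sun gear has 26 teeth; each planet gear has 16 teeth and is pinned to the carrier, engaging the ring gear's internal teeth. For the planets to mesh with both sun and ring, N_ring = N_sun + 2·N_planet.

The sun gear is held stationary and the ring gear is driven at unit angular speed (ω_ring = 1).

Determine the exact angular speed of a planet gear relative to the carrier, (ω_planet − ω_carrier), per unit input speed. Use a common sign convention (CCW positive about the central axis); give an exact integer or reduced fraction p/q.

N_ring = 26 + 2·16 = 58
26(ω_s−ω_c) = −58(ω_r−ω_c),  ω_s=0, ω_r=1
26(0−ω_c) = −58(1−ω_c)  ⇒  84ω_c = 58  ⇒  ω_c = 29/42
sun–planet: 26·(0−29/42) = −16·(ω_p−ω_c)  ⇒  ω_p−ω_c = −(26/16)·(-29/42) = 377/336

377/336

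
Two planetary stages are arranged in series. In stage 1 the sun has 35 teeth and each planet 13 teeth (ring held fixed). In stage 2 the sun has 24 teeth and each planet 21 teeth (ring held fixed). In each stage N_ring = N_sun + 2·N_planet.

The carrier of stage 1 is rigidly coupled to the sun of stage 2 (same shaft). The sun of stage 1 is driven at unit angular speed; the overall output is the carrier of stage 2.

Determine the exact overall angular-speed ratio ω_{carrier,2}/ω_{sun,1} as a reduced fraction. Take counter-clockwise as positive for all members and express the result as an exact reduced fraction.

7/72

Stage 1: N_ring = 35 + 2·13 = 61
Stage 1: 35(ω_s−ω_c) = −61(ω_r−ω_c),  ω_r=0, ω_s=1
Stage 1: 35(1−ω_c) = −61(0−ω_c)  ⇒  96ω_c = 35  ⇒  ω_c = 35/96
  ⇒ ω_c¹/ω_s¹ = 35/96
Stage 2: N_ring = 24 + 2·21 = 66
Stage 2: 24(ω_s−ω_c) = −66(ω_r−ω_c),  ω_r=0, ω_s=1
Stage 2: 24(1−ω_c) = −66(0−ω_c)  ⇒  90ω_c = 24  ⇒  ω_c = 4/15
  ⇒ ω_c²/ω_s² = 4/15
Coupling ω_s² = ω_c¹ ⇒ overall = 35/96 × 4/15 = 7/72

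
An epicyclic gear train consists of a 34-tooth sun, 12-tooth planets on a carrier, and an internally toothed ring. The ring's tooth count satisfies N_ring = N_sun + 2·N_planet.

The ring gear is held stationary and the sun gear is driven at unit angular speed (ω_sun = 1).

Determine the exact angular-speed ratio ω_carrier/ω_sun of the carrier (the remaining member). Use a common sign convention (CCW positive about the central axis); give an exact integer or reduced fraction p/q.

N_ring = 34 + 2·12 = 58
34(ω_s−ω_c) = −58(ω_r−ω_c),  ω_r=0, ω_s=1
34(1−ω_c) = −58(0−ω_c)  ⇒  92ω_c = 34  ⇒  ω_c = 17/46
ω_c/ω_s = 17/46

17/46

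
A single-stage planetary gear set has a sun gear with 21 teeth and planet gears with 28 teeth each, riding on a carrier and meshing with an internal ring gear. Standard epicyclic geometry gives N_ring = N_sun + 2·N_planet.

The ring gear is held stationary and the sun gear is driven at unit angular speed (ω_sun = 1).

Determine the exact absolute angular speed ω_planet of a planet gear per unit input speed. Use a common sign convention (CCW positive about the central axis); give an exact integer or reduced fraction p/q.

-3/8

N_ring = 21 + 2·28 = 77
21(ω_s−ω_c) = −77(ω_r−ω_c),  ω_r=0, ω_s=1
21(1−ω_c) = −77(0−ω_c)  ⇒  98ω_c = 21  ⇒  ω_c = 3/14
sun–planet: 21·(1−3/14) = −28·(ω_p−ω_c)  ⇒  ω_p−ω_c = −(21/28)·(11/14) = -33/56
ω_p = 3/14 − 33/56 = -3/8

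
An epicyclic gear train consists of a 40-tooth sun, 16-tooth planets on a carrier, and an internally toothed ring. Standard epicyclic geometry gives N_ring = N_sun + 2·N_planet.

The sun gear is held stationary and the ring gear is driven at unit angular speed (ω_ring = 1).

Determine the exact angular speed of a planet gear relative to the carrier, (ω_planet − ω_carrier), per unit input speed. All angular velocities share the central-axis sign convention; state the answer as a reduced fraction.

45/28

N_ring = 40 + 2·16 = 72
40(ω_s−ω_c) = −72(ω_r−ω_c),  ω_s=0, ω_r=1
40(0−ω_c) = −72(1−ω_c)  ⇒  112ω_c = 72  ⇒  ω_c = 9/14
sun–planet: 40·(0−9/14) = −16·(ω_p−ω_c)  ⇒  ω_p−ω_c = −(40/16)·(-9/14) = 45/28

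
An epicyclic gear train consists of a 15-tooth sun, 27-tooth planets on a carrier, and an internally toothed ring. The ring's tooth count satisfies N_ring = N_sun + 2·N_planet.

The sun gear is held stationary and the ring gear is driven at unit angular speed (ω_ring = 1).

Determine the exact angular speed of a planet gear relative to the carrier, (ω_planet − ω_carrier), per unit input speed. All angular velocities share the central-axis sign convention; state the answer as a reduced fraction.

115/252

N_ring = 15 + 2·27 = 69
15(ω_s−ω_c) = −69(ω_r−ω_c),  ω_s=0, ω_r=1
15(0−ω_c) = −69(1−ω_c)  ⇒  84ω_c = 69  ⇒  ω_c = 23/28
sun–planet: 15·(0−23/28) = −27·(ω_p−ω_c)  ⇒  ω_p−ω_c = −(15/27)·(-23/28) = 115/252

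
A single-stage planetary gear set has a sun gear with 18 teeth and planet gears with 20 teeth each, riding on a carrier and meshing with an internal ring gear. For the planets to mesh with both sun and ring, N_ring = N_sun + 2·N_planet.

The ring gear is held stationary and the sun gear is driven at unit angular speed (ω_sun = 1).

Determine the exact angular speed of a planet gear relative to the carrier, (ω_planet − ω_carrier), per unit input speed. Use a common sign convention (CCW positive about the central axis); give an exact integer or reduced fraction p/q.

-261/380

N_ring = 18 + 2·20 = 58
18(ω_s−ω_c) = −58(ω_r−ω_c),  ω_r=0, ω_s=1
18(1−ω_c) = −58(0−ω_c)  ⇒  76ω_c = 18  ⇒  ω_c = 9/38
sun–planet: 18·(1−9/38) = −20·(ω_p−ω_c)  ⇒  ω_p−ω_c = −(18/20)·(29/38) = -261/380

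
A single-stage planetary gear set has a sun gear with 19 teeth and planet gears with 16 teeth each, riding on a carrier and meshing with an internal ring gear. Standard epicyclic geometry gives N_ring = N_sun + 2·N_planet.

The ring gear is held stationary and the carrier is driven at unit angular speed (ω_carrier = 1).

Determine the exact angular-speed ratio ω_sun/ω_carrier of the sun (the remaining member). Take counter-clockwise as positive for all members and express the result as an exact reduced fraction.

N_ring = 19 + 2·16 = 51
19(ω_s−ω_c) = −51(ω_r−ω_c),  ω_r=0, ω_c=1
ω_s = 1 − (51/19)(0−1) = 70/19
ω_s/ω_c = 70/19

70/19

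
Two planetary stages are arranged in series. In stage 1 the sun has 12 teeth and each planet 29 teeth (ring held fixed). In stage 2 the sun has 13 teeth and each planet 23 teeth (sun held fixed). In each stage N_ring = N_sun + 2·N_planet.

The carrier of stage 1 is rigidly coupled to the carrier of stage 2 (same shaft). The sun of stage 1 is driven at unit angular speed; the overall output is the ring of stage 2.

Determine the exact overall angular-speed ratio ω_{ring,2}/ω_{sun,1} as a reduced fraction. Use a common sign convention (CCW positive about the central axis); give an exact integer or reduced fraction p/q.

Stage 1: N_ring = 12 + 2·29 = 70
Stage 1: 12(ω_s−ω_c) = −70(ω_r−ω_c),  ω_r=0, ω_s=1
Stage 1: 12(1−ω_c) = −70(0−ω_c)  ⇒  82ω_c = 12  ⇒  ω_c = 6/41
  ⇒ ω_c¹/ω_s¹ = 6/41
Stage 2: N_ring = 13 + 2·23 = 59
Stage 2: 13(ω_s−ω_c) = −59(ω_r−ω_c),  ω_s=0, ω_c=1
Stage 2: ω_r = 1 − (13/59)(0−1) = 72/59
  ⇒ ω_r²/ω_c² = 72/59
Coupling ω_c² = ω_c¹ ⇒ overall = 6/41 × 72/59 = 432/2419

432/2419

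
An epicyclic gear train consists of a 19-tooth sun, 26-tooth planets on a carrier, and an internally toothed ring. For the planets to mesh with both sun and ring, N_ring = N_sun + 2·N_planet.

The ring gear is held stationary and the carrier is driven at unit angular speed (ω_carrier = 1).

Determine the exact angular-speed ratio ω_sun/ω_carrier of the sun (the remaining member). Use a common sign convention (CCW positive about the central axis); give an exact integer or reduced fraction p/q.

N_ring = 19 + 2·26 = 71
19(ω_s−ω_c) = −71(ω_r−ω_c),  ω_r=0, ω_c=1
ω_s = 1 − (71/19)(0−1) = 90/19
ω_s/ω_c = 90/19

90/19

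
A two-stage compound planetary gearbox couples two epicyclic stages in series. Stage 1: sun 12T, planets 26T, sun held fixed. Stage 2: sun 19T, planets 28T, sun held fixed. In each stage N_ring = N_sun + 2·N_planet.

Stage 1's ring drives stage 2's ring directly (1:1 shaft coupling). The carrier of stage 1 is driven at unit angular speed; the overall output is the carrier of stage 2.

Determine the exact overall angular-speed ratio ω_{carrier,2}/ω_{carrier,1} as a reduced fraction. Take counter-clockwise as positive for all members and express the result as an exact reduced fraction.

1425/1504

Stage 1: N_ring = 12 + 2·26 = 64
Stage 1: 12(ω_s−ω_c) = −64(ω_r−ω_c),  ω_s=0, ω_c=1
Stage 1: ω_r = 1 − (12/64)(0−1) = 19/16
  ⇒ ω_r¹/ω_c¹ = 19/16
Stage 2: N_ring = 19 + 2·28 = 75
Stage 2: 19(ω_s−ω_c) = −75(ω_r−ω_c),  ω_s=0, ω_r=1
Stage 2: 19(0−ω_c) = −75(1−ω_c)  ⇒  94ω_c = 75  ⇒  ω_c = 75/94
  ⇒ ω_c²/ω_r² = 75/94
Coupling ω_r² = ω_r¹ ⇒ overall = 19/16 × 75/94 = 1425/1504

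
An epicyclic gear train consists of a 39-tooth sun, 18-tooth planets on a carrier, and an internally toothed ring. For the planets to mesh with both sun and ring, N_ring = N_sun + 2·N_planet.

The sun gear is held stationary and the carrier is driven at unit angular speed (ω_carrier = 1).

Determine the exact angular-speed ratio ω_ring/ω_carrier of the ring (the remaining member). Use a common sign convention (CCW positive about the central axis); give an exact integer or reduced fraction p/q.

N_ring = 39 + 2·18 = 75
39(ω_s−ω_c) = −75(ω_r−ω_c),  ω_s=0, ω_c=1
ω_r = 1 − (39/75)(0−1) = 38/25
ω_r/ω_c = 38/25

38/25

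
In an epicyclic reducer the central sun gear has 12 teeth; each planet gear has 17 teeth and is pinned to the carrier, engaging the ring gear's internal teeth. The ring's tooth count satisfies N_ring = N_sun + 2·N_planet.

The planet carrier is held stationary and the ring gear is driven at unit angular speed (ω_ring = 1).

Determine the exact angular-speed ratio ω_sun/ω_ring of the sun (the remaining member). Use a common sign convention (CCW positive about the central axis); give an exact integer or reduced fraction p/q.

-23/6

N_ring = 12 + 2·17 = 46
12(ω_s−ω_c) = −46(ω_r−ω_c),  ω_c=0, ω_r=1
ω_s = 0 − (46/12)(1−0) = -23/6
ω_s/ω_r = -23/6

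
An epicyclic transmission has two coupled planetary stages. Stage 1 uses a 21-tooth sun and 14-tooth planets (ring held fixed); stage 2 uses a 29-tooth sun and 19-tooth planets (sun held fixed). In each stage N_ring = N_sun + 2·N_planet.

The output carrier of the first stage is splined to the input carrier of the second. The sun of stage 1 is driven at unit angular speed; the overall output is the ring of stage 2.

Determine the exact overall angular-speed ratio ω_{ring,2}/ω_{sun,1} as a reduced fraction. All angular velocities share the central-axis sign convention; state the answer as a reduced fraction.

144/335

Stage 1: N_ring = 21 + 2·14 = 49
Stage 1: 21(ω_s−ω_c) = −49(ω_r−ω_c),  ω_r=0, ω_s=1
Stage 1: 21(1−ω_c) = −49(0−ω_c)  ⇒  70ω_c = 21  ⇒  ω_c = 3/10
  ⇒ ω_c¹/ω_s¹ = 3/10
Stage 2: N_ring = 29 + 2·19 = 67
Stage 2: 29(ω_s−ω_c) = −67(ω_r−ω_c),  ω_s=0, ω_c=1
Stage 2: ω_r = 1 − (29/67)(0−1) = 96/67
  ⇒ ω_r²/ω_c² = 96/67
Coupling ω_c² = ω_c¹ ⇒ overall = 3/10 × 96/67 = 144/335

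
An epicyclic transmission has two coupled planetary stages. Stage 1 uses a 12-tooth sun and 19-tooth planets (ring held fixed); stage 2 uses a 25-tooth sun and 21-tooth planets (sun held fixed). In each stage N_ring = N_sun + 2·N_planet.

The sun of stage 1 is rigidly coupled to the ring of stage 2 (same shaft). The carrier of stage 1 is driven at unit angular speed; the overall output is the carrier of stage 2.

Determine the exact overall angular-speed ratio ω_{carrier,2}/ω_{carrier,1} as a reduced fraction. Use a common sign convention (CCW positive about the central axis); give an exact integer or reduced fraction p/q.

Stage 1: N_ring = 12 + 2·19 = 50
Stage 1: 12(ω_s−ω_c) = −50(ω_r−ω_c),  ω_r=0, ω_c=1
Stage 1: ω_s = 1 − (50/12)(0−1) = 31/6
  ⇒ ω_s¹/ω_c¹ = 31/6
Stage 2: N_ring = 25 + 2·21 = 67
Stage 2: 25(ω_s−ω_c) = −67(ω_r−ω_c),  ω_s=0, ω_r=1
Stage 2: 25(0−ω_c) = −67(1−ω_c)  ⇒  92ω_c = 67  ⇒  ω_c = 67/92
  ⇒ ω_c²/ω_r² = 67/92
Coupling ω_r² = ω_s¹ ⇒ overall = 31/6 × 67/92 = 2077/552

2077/552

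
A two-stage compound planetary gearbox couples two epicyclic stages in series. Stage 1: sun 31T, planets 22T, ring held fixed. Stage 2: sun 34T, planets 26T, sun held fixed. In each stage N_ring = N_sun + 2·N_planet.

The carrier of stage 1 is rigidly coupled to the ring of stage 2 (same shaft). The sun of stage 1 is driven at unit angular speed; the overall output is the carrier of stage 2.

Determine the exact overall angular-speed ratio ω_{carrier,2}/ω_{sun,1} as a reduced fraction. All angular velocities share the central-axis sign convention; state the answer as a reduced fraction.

1333/6360

Stage 1: N_ring = 31 + 2·22 = 75
Stage 1: 31(ω_s−ω_c) = −75(ω_r−ω_c),  ω_r=0, ω_s=1
Stage 1: 31(1−ω_c) = −75(0−ω_c)  ⇒  106ω_c = 31  ⇒  ω_c = 31/106
  ⇒ ω_c¹/ω_s¹ = 31/106
Stage 2: N_ring = 34 + 2·26 = 86
Stage 2: 34(ω_s−ω_c) = −86(ω_r−ω_c),  ω_s=0, ω_r=1
Stage 2: 34(0−ω_c) = −86(1−ω_c)  ⇒  120ω_c = 86  ⇒  ω_c = 43/60
  ⇒ ω_c²/ω_r² = 43/60
Coupling ω_r² = ω_c¹ ⇒ overall = 31/106 × 43/60 = 1333/6360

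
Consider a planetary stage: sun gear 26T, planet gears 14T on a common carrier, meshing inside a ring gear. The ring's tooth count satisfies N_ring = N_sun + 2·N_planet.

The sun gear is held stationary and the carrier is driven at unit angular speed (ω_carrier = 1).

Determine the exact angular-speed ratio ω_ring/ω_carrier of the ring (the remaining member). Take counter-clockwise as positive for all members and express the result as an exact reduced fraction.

N_ring = 26 + 2·14 = 54
26(ω_s−ω_c) = −54(ω_r−ω_c),  ω_s=0, ω_c=1
ω_r = 1 − (26/54)(0−1) = 40/27
ω_r/ω_c = 40/27

40/27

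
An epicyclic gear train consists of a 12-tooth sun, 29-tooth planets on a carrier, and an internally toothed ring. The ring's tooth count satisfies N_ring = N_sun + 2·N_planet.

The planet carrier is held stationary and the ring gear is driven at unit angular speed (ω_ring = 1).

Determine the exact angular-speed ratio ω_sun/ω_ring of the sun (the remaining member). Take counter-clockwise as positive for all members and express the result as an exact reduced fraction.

N_ring = 12 + 2·29 = 70
12(ω_s−ω_c) = −70(ω_r−ω_c),  ω_c=0, ω_r=1
ω_s = 0 − (70/12)(1−0) = -35/6
ω_s/ω_r = -35/6

-35/6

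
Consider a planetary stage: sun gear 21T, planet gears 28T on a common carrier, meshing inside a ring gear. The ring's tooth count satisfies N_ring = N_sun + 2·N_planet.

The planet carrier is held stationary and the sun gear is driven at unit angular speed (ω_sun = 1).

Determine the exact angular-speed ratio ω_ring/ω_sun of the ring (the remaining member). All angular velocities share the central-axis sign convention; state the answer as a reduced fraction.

-3/11

N_ring = 21 + 2·28 = 77
21(ω_s−ω_c) = −77(ω_r−ω_c),  ω_c=0, ω_s=1
ω_r = 0 − (21/77)(1−0) = -3/11
ω_r/ω_s = -3/11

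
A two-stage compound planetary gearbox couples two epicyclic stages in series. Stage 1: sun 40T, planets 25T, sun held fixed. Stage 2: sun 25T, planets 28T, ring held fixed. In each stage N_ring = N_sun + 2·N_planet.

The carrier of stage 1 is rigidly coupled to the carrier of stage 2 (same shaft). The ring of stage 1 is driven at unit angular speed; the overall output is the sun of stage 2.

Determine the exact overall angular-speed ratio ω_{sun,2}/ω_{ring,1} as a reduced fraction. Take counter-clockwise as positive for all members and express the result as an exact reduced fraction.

954/325

Stage 1: N_ring = 40 + 2·25 = 90
Stage 1: 40(ω_s−ω_c) = −90(ω_r−ω_c),  ω_s=0, ω_r=1
Stage 1: 40(0−ω_c) = −90(1−ω_c)  ⇒  130ω_c = 90  ⇒  ω_c = 9/13
  ⇒ ω_c¹/ω_r¹ = 9/13
Stage 2: N_ring = 25 + 2·28 = 81
Stage 2: 25(ω_s−ω_c) = −81(ω_r−ω_c),  ω_r=0, ω_c=1
Stage 2: ω_s = 1 − (81/25)(0−1) = 106/25
  ⇒ ω_s²/ω_c² = 106/25
Coupling ω_c² = ω_c¹ ⇒ overall = 9/13 × 106/25 = 954/325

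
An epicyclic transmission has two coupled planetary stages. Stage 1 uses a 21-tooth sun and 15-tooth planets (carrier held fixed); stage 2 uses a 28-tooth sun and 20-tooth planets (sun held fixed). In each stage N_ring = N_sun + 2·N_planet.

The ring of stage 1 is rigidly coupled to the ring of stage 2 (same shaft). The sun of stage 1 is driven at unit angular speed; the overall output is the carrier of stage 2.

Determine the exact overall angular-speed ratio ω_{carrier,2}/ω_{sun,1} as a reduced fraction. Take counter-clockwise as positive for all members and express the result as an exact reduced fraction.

-7/24

Stage 1: N_ring = 21 + 2·15 = 51
Stage 1: 21(ω_s−ω_c) = −51(ω_r−ω_c),  ω_c=0, ω_s=1
Stage 1: ω_r = 0 − (21/51)(1−0) = -7/17
  ⇒ ω_r¹/ω_s¹ = -7/17
Stage 2: N_ring = 28 + 2·20 = 68
Stage 2: 28(ω_s−ω_c) = −68(ω_r−ω_c),  ω_s=0, ω_r=1
Stage 2: 28(0−ω_c) = −68(1−ω_c)  ⇒  96ω_c = 68  ⇒  ω_c = 17/24
  ⇒ ω_c²/ω_r² = 17/24
Coupling ω_r² = ω_r¹ ⇒ overall = -7/17 × 17/24 = -7/24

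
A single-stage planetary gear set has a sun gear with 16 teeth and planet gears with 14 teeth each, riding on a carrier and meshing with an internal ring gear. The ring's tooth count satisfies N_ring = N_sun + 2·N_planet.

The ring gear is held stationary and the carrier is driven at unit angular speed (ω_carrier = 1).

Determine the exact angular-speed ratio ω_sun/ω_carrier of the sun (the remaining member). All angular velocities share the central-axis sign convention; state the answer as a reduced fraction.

15/4

N_ring = 16 + 2·14 = 44
16(ω_s−ω_c) = −44(ω_r−ω_c),  ω_r=0, ω_c=1
ω_s = 1 − (44/16)(0−1) = 15/4
ω_s/ω_c = 15/4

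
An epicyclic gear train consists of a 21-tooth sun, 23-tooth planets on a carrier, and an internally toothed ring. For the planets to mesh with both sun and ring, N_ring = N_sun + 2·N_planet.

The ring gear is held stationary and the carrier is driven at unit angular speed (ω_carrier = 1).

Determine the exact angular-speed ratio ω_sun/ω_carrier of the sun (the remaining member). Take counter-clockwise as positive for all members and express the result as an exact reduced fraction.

88/21

N_ring = 21 + 2·23 = 67
21(ω_s−ω_c) = −67(ω_r−ω_c),  ω_r=0, ω_c=1
ω_s = 1 − (67/21)(0−1) = 88/21
ω_s/ω_c = 88/21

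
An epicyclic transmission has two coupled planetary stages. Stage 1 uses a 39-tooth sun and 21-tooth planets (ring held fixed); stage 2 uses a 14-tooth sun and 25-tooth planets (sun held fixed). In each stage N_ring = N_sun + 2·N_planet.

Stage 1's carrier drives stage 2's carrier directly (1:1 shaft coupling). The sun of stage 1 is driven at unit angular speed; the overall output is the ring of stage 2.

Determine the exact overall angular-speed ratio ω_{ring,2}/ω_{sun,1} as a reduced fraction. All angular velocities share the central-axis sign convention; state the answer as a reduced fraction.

Stage 1: N_ring = 39 + 2·21 = 81
Stage 1: 39(ω_s−ω_c) = −81(ω_r−ω_c),  ω_r=0, ω_s=1
Stage 1: 39(1−ω_c) = −81(0−ω_c)  ⇒  120ω_c = 39  ⇒  ω_c = 13/40
  ⇒ ω_c¹/ω_s¹ = 13/40
Stage 2: N_ring = 14 + 2·25 = 64
Stage 2: 14(ω_s−ω_c) = −64(ω_r−ω_c),  ω_s=0, ω_c=1
Stage 2: ω_r = 1 − (14/64)(0−1) = 39/32
  ⇒ ω_r²/ω_c² = 39/32
Coupling ω_c² = ω_c¹ ⇒ overall = 13/40 × 39/32 = 507/1280

507/1280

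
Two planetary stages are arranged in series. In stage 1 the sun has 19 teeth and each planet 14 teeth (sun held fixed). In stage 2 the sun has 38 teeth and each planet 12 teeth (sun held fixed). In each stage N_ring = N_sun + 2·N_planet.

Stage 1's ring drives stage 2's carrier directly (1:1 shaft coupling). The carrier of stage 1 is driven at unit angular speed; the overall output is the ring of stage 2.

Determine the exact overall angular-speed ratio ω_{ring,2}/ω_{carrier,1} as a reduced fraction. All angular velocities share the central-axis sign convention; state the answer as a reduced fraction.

3300/1457

Stage 1: N_ring = 19 + 2·14 = 47
Stage 1: 19(ω_s−ω_c) = −47(ω_r−ω_c),  ω_s=0, ω_c=1
Stage 1: ω_r = 1 − (19/47)(0−1) = 66/47
  ⇒ ω_r¹/ω_c¹ = 66/47
Stage 2: N_ring = 38 + 2·12 = 62
Stage 2: 38(ω_s−ω_c) = −62(ω_r−ω_c),  ω_s=0, ω_c=1
Stage 2: ω_r = 1 − (38/62)(0−1) = 50/31
  ⇒ ω_r²/ω_c² = 50/31
Coupling ω_c² = ω_r¹ ⇒ overall = 66/47 × 50/31 = 3300/1457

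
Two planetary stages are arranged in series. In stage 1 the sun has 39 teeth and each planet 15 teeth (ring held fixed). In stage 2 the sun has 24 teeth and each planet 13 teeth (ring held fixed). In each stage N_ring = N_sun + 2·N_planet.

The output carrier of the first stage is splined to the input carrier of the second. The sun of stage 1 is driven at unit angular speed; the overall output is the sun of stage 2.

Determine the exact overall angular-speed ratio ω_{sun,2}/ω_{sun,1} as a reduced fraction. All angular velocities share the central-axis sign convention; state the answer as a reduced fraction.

481/432

Stage 1: N_ring = 39 + 2·15 = 69
Stage 1: 39(ω_s−ω_c) = −69(ω_r−ω_c),  ω_r=0, ω_s=1
Stage 1: 39(1−ω_c) = −69(0−ω_c)  ⇒  108ω_c = 39  ⇒  ω_c = 13/36
  ⇒ ω_c¹/ω_s¹ = 13/36
Stage 2: N_ring = 24 + 2·13 = 50
Stage 2: 24(ω_s−ω_c) = −50(ω_r−ω_c),  ω_r=0, ω_c=1
Stage 2: ω_s = 1 − (50/24)(0−1) = 37/12
  ⇒ ω_s²/ω_c² = 37/12
Coupling ω_c² = ω_c¹ ⇒ overall = 13/36 × 37/12 = 481/432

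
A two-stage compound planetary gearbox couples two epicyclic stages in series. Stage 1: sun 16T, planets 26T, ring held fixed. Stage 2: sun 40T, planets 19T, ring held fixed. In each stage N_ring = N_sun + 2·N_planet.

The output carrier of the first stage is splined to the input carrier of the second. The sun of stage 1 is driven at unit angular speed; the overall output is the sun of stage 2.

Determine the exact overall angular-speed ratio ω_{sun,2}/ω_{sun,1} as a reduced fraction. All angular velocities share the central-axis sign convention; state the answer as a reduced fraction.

59/105

Stage 1: N_ring = 16 + 2·26 = 68
Stage 1: 16(ω_s−ω_c) = −68(ω_r−ω_c),  ω_r=0, ω_s=1
Stage 1: 16(1−ω_c) = −68(0−ω_c)  ⇒  84ω_c = 16  ⇒  ω_c = 4/21
  ⇒ ω_c¹/ω_s¹ = 4/21
Stage 2: N_ring = 40 + 2·19 = 78
Stage 2: 40(ω_s−ω_c) = −78(ω_r−ω_c),  ω_r=0, ω_c=1
Stage 2: ω_s = 1 − (78/40)(0−1) = 59/20
  ⇒ ω_s²/ω_c² = 59/20
Coupling ω_c² = ω_c¹ ⇒ overall = 4/21 × 59/20 = 59/105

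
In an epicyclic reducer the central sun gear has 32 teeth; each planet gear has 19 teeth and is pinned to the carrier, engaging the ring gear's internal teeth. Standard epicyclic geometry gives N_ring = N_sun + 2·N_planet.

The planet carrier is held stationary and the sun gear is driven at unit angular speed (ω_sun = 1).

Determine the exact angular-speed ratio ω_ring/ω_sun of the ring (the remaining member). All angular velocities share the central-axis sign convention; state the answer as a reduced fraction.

-16/35

N_ring = 32 + 2·19 = 70
32(ω_s−ω_c) = −70(ω_r−ω_c),  ω_c=0, ω_s=1
ω_r = 0 − (32/70)(1−0) = -16/35
ω_r/ω_s = -16/35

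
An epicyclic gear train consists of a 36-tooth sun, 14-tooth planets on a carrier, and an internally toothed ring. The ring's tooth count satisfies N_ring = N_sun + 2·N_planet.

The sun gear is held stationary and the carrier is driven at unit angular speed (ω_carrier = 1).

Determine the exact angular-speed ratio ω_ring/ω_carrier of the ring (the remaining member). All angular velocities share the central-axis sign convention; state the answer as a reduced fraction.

N_ring = 36 + 2·14 = 64
36(ω_s−ω_c) = −64(ω_r−ω_c),  ω_s=0, ω_c=1
ω_r = 1 − (36/64)(0−1) = 25/16
ω_r/ω_c = 25/16

25/16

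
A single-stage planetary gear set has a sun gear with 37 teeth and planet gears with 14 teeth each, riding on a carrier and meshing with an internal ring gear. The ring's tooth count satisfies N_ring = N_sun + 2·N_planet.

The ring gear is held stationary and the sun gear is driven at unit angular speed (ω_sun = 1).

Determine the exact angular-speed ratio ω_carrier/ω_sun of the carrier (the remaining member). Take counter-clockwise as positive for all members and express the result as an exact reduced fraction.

37/102

N_ring = 37 + 2·14 = 65
37(ω_s−ω_c) = −65(ω_r−ω_c),  ω_r=0, ω_s=1
37(1−ω_c) = −65(0−ω_c)  ⇒  102ω_c = 37  ⇒  ω_c = 37/102
ω_c/ω_s = 37/102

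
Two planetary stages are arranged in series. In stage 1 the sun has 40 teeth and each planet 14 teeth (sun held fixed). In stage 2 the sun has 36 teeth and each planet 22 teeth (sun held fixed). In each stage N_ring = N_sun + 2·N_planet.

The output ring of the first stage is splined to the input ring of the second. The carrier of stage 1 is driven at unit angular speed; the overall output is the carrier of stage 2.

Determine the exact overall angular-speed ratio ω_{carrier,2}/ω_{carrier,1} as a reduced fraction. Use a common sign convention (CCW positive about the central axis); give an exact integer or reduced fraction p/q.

Stage 1: N_ring = 40 + 2·14 = 68
Stage 1: 40(ω_s−ω_c) = −68(ω_r−ω_c),  ω_s=0, ω_c=1
Stage 1: ω_r = 1 − (40/68)(0−1) = 27/17
  ⇒ ω_r¹/ω_c¹ = 27/17
Stage 2: N_ring = 36 + 2·22 = 80
Stage 2: 36(ω_s−ω_c) = −80(ω_r−ω_c),  ω_s=0, ω_r=1
Stage 2: 36(0−ω_c) = −80(1−ω_c)  ⇒  116ω_c = 80  ⇒  ω_c = 20/29
  ⇒ ω_c²/ω_r² = 20/29
Coupling ω_r² = ω_r¹ ⇒ overall = 27/17 × 20/29 = 540/493

540/493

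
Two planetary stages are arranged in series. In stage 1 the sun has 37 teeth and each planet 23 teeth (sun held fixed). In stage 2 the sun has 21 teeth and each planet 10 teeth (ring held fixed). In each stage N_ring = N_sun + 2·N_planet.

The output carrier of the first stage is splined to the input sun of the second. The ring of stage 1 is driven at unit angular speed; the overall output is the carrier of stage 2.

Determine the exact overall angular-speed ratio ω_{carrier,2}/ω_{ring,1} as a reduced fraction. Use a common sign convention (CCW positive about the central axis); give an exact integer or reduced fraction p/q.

Stage 1: N_ring = 37 + 2·23 = 83
Stage 1: 37(ω_s−ω_c) = −83(ω_r−ω_c),  ω_s=0, ω_r=1
Stage 1: 37(0−ω_c) = −83(1−ω_c)  ⇒  120ω_c = 83  ⇒  ω_c = 83/120
  ⇒ ω_c¹/ω_r¹ = 83/120
Stage 2: N_ring = 21 + 2·10 = 41
Stage 2: 21(ω_s−ω_c) = −41(ω_r−ω_c),  ω_r=0, ω_s=1
Stage 2: 21(1−ω_c) = −41(0−ω_c)  ⇒  62ω_c = 21  ⇒  ω_c = 21/62
  ⇒ ω_c²/ω_s² = 21/62
Coupling ω_s² = ω_c¹ ⇒ overall = 83/120 × 21/62 = 581/2480

581/2480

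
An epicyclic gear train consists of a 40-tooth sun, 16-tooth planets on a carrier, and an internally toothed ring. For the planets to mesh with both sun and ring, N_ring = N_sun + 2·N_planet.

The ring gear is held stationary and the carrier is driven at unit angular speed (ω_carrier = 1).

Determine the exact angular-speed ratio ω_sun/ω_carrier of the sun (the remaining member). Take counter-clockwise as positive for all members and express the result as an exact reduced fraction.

14/5

N_ring = 40 + 2·16 = 72
40(ω_s−ω_c) = −72(ω_r−ω_c),  ω_r=0, ω_c=1
ω_s = 1 − (72/40)(0−1) = 14/5
ω_s/ω_c = 14/5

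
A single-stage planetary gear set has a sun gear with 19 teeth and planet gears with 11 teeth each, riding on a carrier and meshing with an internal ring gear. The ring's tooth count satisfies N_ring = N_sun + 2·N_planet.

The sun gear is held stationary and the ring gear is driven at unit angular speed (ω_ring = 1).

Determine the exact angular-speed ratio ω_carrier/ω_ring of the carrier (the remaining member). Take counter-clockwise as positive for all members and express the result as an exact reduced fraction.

N_ring = 19 + 2·11 = 41
19(ω_s−ω_c) = −41(ω_r−ω_c),  ω_s=0, ω_r=1
19(0−ω_c) = −41(1−ω_c)  ⇒  60ω_c = 41  ⇒  ω_c = 41/60
ω_c/ω_r = 41/60

41/60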